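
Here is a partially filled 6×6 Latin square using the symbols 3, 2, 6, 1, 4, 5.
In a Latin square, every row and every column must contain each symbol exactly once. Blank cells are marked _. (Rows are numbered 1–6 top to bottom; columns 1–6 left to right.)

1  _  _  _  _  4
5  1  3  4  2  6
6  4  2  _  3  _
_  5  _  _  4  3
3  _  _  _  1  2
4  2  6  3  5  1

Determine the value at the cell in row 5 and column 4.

5

Row 1, column 3: row 1 has {1, 4} and column 3 has {3, 2, 6}, leaving only 5.
Row 1, column 5: row 1 has {1, 4, 5} and column 5 has {3, 2, 1, 4, 5}, leaving only 6.
Row 1, column 2: row 1 has {6, 1, 4, 5} and column 2 has {2, 1, 4, 5}, leaving only 3.
Row 1, column 4: row 1 has {3, 6, 1, 4, 5} and column 4 has {3, 4}, leaving only 2.
Row 3, column 6: row 3 has {3, 2, 6, 4} and column 6 has {3, 2, 6, 1, 4}, leaving only 5.
Row 3, column 4: row 3 has {3, 2, 6, 4, 5} and column 4 has {3, 2, 4}, leaving only 1.
Row 4, column 1: row 4 has {3, 4, 5} and column 1 has {3, 6, 1, 4, 5}, leaving only 2.
Row 4, column 3: row 4 has {3, 2, 4, 5} and column 3 has {3, 2, 6, 5}, leaving only 1.
Row 4, column 4: row 4 has {3, 2, 1, 4, 5} and column 4 has {3, 2, 1, 4}, leaving only 6.
Row 5 already has {3, 2, 1} and column 4 already has {3, 2, 6, 1, 4}, so row 5, column 4 must be 5.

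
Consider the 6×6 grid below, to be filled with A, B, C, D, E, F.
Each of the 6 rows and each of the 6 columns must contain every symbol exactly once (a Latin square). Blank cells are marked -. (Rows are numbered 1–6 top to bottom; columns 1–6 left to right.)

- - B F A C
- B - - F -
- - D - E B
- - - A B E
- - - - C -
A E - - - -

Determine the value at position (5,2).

F

Row 1, column 2: row 1 has {A, B, C, F} and column 2 has {B, E}, leaving only D.
Row 1, column 1: row 1 has {A, B, C, D, F} and column 1 has {A}, leaving only E.
Row 3, column 4: row 3 has {B, D, E} and column 4 has {A, F}, leaving only C.
Row 3, column 1: row 3 has {B, C, D, E} and column 1 has {A, E}, leaving only F.
Row 3, column 2: row 3 has {B, C, D, E, F} and column 2 has {B, D, E}, leaving only A.
Row 5 already has {C} and column 2 already has {A, B, D, E}, so row 5, column 2 must be F.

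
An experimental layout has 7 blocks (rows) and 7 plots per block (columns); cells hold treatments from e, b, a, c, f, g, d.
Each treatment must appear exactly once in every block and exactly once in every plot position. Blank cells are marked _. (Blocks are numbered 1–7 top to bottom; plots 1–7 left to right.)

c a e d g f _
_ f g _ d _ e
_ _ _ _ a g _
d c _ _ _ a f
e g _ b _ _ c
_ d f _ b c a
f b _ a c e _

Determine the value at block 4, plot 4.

g

Block 1, plot 7: block 1 has {e, a, c, f, g, d} and plot 7 has {e, a, c, f}, leaving only b.
Block 2, plot 4: block 2 has {e, f, g, d} and plot 4 has {b, a, d}, leaving only c.
Block 2, plot 6: block 2 has {e, c, f, g, d} and plot 6 has {e, a, c, f, g}, leaving only b.
Block 2, plot 1: block 2 has {e, b, c, f, g, d} and plot 1 has {e, c, f, d}, leaving only a.
Block 3, plot 1: block 3 has {a, g} and plot 1 has {e, a, c, f, d}, leaving only b.
Block 3, plot 2: block 3 has {b, a, g} and plot 2 has {b, a, c, f, g, d}, leaving only e.
Block 3, plot 4: block 3 has {e, b, a, g} and plot 4 has {b, a, c, d}, leaving only f.
Block 3, plot 7: block 3 has {e, b, a, f, g} and plot 7 has {e, b, a, c, f}, leaving only d.
Block 3, plot 3: block 3 has {e, b, a, f, g, d} and plot 3 has {e, f, g}, leaving only c.
Block 4, plot 3: block 4 has {a, c, f, d} and plot 3 has {e, c, f, g}, leaving only b.
Block 4, plot 5: block 4 has {b, a, c, f, d} and plot 5 has {b, a, c, g, d}, leaving only e.
Block 4 already has {e, b, a, c, f, d} and plot 4 already has {b, a, c, f, d}, so block 4, plot 4 must be g.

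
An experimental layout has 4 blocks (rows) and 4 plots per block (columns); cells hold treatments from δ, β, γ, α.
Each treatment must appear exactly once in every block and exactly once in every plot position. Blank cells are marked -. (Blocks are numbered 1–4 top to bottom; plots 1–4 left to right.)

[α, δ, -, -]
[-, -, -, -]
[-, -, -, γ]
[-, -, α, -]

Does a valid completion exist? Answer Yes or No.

No block or plot among the givens repeats a symbol, and propagating forced cells runs into no contradiction.
One valid completion exists (for instance, α δ γ β / γ β δ α / δ α β γ / β γ α δ).

Yes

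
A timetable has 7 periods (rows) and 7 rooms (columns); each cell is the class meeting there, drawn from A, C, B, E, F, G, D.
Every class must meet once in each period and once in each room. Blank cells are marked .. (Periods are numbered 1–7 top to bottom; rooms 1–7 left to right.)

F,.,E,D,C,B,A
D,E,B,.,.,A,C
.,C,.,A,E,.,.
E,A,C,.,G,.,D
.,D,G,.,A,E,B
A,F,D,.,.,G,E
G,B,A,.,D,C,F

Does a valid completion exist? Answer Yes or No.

No period or room among the givens repeats a symbol, and propagating forced cells runs into no contradiction.
One valid completion exists (for instance, F G E D C B A / D E B G F A C / B C F A E D G / E A C B G F D / C D G F A E B / A F D C B G E / G B A E D C F).

Yes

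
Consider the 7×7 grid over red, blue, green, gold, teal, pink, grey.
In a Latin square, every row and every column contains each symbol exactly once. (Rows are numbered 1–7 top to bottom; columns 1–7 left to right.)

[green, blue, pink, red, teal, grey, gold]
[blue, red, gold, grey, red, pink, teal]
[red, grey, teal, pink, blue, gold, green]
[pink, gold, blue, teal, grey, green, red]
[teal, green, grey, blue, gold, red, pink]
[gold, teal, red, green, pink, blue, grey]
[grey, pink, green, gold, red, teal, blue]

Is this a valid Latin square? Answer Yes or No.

No

Row 2 contains red twice (at columns 2 and 5), so it is not a permutation.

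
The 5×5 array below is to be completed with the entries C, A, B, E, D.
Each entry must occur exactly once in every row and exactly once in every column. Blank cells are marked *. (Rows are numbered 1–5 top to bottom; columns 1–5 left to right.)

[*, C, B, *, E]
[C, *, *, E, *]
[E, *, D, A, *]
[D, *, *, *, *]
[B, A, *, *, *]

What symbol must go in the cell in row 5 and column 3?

E

Row 1, column 1: row 1 has {C, B, E} and column 1 has {C, B, E, D}, leaving only A.
Row 1, column 4: row 1 has {C, A, B, E} and column 4 has {A, E}, leaving only D.
Row 2, column 3: row 2 has {C, E} and column 3 has {B, D}, leaving only A.
Row 3, column 2: row 3 has {A, E, D} and column 2 has {C, A}, leaving only B.
Row 2, column 2: row 2 has {C, A, E} and column 2 has {C, A, B}, leaving only D.
Row 2, column 5: row 2 has {C, A, E, D} and column 5 has {E}, leaving only B.
Row 3, column 5: row 3 has {A, B, E, D} and column 5 has {B, E}, leaving only C.
Row 4, column 2: row 4 has {D} and column 2 has {C, A, B, D}, leaving only E.
Row 4, column 3: row 4 has {E, D} and column 3 has {A, B, D}, leaving only C.
Row 5 already has {A, B} and column 3 already has {C, A, B, D}, so row 5, column 3 must be E.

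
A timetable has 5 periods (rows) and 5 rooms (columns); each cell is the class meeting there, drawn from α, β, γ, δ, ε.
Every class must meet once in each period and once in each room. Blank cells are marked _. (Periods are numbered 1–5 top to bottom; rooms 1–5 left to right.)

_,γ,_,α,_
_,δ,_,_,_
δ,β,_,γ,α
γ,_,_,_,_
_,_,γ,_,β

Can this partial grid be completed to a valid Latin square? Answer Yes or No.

Yes

No period or room among the givens repeats a symbol, and propagating forced cells runs into no contradiction.
One valid completion exists (for instance, ε γ β α δ / β δ α ε γ / δ β ε γ α / γ α δ β ε / α ε γ δ β).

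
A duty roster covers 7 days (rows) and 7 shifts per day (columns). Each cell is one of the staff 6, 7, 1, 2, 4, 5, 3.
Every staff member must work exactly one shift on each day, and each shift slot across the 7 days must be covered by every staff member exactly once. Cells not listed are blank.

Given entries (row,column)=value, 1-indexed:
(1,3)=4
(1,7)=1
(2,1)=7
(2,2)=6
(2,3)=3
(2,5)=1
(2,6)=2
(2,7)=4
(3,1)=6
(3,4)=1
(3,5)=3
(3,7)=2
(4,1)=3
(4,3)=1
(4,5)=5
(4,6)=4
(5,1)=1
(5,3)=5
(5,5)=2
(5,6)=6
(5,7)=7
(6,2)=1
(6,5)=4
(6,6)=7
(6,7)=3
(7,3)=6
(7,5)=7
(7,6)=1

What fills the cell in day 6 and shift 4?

Day 1, shift 5: day 1 has {1, 4} and shift 5 has {7, 1, 2, 4, 5, 3}, leaving only 6.
Day 2, shift 4: day 2 has {6, 7, 1, 2, 4, 3} and shift 4 has {1}, leaving only 5.
Day 3, shift 3: day 3 has {6, 1, 2, 3} and shift 3 has {6, 1, 4, 5, 3}, leaving only 7.
Day 3, shift 6: day 3 has {6, 7, 1, 2, 3} and shift 6 has {6, 7, 1, 2, 4}, leaving only 5.
Day 1, shift 6: day 1 has {6, 1, 4} and shift 6 has {6, 7, 1, 2, 4, 5}, leaving only 3.
Day 3, shift 2: day 3 has {6, 7, 1, 2, 5, 3} and shift 2 has {6, 1}, leaving only 4.
Day 4, shift 7: day 4 has {1, 4, 5, 3} and shift 7 has {7, 1, 2, 4, 3}, leaving only 6.
Day 5, shift 2: day 5 has {6, 7, 1, 2, 5} and shift 2 has {6, 1, 4}, leaving only 3.
Day 5, shift 4: day 5 has {6, 7, 1, 2, 5, 3} and shift 4 has {1, 5}, leaving only 4.
Day 6, shift 3: day 6 has {7, 1, 4, 3} and shift 3 has {6, 7, 1, 4, 5, 3}, leaving only 2.
Day 6 already has {7, 1, 2, 4, 3} and shift 4 already has {1, 4, 5}, so day 6, shift 4 must be 6.

6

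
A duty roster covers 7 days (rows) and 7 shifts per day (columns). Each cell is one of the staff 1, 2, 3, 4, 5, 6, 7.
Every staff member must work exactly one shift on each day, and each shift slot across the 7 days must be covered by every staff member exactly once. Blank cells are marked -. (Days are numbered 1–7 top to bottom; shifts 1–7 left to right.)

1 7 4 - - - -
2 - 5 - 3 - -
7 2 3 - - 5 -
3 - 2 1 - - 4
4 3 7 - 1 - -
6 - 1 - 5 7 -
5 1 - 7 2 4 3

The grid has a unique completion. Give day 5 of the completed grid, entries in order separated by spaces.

Day 1, shift 5: day 1 has {1, 4, 7} and shift 5 has {1, 2, 3, 5}, leaving only 6.
Day 3, shift 5: day 3 has {2, 3, 5, 7} and shift 5 has {1, 2, 3, 5, 6}, leaving only 4.
Day 3, shift 4: day 3 has {2, 3, 4, 5, 7} and shift 4 has {1, 7}, leaving only 6.
Day 2, shift 4: day 2 has {2, 3, 5} and shift 4 has {1, 6, 7}, leaving only 4.
Day 2, shift 2: day 2 has {2, 3, 4, 5} and shift 2 has {1, 2, 3, 7}, leaving only 6.
Day 2, shift 6: day 2 has {2, 3, 4, 5, 6} and shift 6 has {4, 5, 7}, leaving only 1.
Day 2, shift 7: day 2 has {1, 2, 3, 4, 5, 6} and shift 7 has {3, 4}, leaving only 7.
Day 3, shift 7: day 3 has {2, 3, 4, 5, 6, 7} and shift 7 has {3, 4, 7}, leaving only 1.
Day 4, shift 2: day 4 has {1, 2, 3, 4} and shift 2 has {1, 2, 3, 6, 7}, leaving only 5.
Day 4, shift 5: day 4 has {1, 2, 3, 4, 5} and shift 5 has {1, 2, 3, 4, 5, 6}, leaving only 7.
Day 4, shift 6: day 4 has {1, 2, 3, 4, 5, 7} and shift 6 has {1, 4, 5, 7}, leaving only 6.
Day 5, shift 6: day 5 has {1, 3, 4, 7} and shift 6 has {1, 4, 5, 6, 7}, leaving only 2.
Day 5, shift 4: day 5 has {1, 2, 3, 4, 7} and shift 4 has {1, 4, 6, 7}, leaving only 5.
Day 5, shift 7: day 5 has {1, 2, 3, 4, 5, 7} and shift 7 has {1, 3, 4, 7}, leaving only 6.
So day 5 reads: 4 3 7 5 1 2 6.

4 3 7 5 1 2 6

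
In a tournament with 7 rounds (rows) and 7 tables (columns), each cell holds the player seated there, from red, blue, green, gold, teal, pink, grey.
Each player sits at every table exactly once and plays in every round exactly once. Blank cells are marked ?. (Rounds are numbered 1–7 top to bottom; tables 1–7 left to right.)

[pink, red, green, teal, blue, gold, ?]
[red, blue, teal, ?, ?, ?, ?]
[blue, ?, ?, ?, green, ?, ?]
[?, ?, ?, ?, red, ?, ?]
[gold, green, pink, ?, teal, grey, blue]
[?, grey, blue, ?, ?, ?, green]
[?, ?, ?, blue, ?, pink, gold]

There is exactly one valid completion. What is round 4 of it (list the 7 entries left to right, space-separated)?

Round 1, table 7: round 1 has {red, blue, green, gold, teal, pink} and table 7 has {blue, green, gold}, leaving only grey.
Round 2, table 6: round 2 has {red, blue, teal} and table 6 has {gold, pink, grey}, leaving only green.
Round 2, table 7: round 2 has {red, blue, green, teal} and table 7 has {blue, green, gold, grey}, leaving only pink.
Round 4, table 7: round 4 has {red} and table 7 has {blue, green, gold, pink, grey}, leaving only teal.
Round 4, table 6: round 4 has {red, teal} and table 6 has {green, gold, pink, grey}, leaving only blue.
Round 3, table 7: round 3 has {blue, green} and table 7 has {blue, green, gold, teal, pink, grey}, leaving only red.
Round 3, table 6: round 3 has {red, blue, green} and table 6 has {blue, green, gold, pink, grey}, leaving only teal.
Round 5, table 4: round 5 has {blue, green, gold, teal, pink, grey} and table 4 has {blue, teal}, leaving only red.
Round 6, table 1: round 6 has {blue, green, grey} and table 1 has {red, blue, gold, pink}, leaving only teal.
Round 6, table 6: round 6 has {blue, green, teal, grey} and table 6 has {blue, green, gold, teal, pink, grey}, leaving only red.
Round 7, table 2: round 7 has {blue, gold, pink} and table 2 has {red, blue, green, grey}, leaving only teal.
Round 7, table 5: round 7 has {blue, gold, teal, pink} and table 5 has {red, blue, green, teal}, leaving only grey.
Round 2, table 5: round 2 has {red, blue, green, teal, pink} and table 5 has {red, blue, green, teal, grey}, leaving only gold.
Round 2, table 4: round 2 has {red, blue, green, gold, teal, pink} and table 4 has {red, blue, teal}, leaving only grey.
Round 6, table 5: round 6 has {red, blue, green, teal, grey} and table 5 has {red, blue, green, gold, teal, grey}, leaving only pink.
Round 6, table 4: round 6 has {red, blue, green, teal, pink, grey} and table 4 has {red, blue, teal, grey}, leaving only gold.
Round 3, table 4: round 3 has {red, blue, green, teal} and table 4 has {red, blue, gold, teal, grey}, leaving only pink.
Round 4, table 4: round 4 has {red, blue, teal} and table 4 has {red, blue, gold, teal, pink, grey}, leaving only green.
Round 4, table 1: round 4 has {red, blue, green, teal} and table 1 has {red, blue, gold, teal, pink}, leaving only grey.
Round 4, table 3: round 4 has {red, blue, green, teal, grey} and table 3 has {blue, green, teal, pink}, leaving only gold.
Round 4, table 2: round 4 has {red, blue, green, gold, teal, grey} and table 2 has {red, blue, green, teal, grey}, leaving only pink.
So round 4 reads: grey pink gold green red blue teal.

grey pink gold green red blue teal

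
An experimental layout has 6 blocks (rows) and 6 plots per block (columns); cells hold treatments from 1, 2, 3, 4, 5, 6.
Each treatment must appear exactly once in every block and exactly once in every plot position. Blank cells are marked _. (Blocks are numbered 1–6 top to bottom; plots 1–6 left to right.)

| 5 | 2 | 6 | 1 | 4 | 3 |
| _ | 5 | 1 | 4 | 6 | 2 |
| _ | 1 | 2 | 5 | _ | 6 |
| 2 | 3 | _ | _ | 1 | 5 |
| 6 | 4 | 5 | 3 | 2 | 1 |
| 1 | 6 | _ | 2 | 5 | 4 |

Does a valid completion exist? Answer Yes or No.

Yes

No block or plot among the givens repeats a symbol, and propagating forced cells runs into no contradiction.
One valid completion exists (for instance, 5 2 6 1 4 3 / 3 5 1 4 6 2 / 4 1 2 5 3 6 / 2 3 4 6 1 5 / 6 4 5 3 2 1 / 1 6 3 2 5 4).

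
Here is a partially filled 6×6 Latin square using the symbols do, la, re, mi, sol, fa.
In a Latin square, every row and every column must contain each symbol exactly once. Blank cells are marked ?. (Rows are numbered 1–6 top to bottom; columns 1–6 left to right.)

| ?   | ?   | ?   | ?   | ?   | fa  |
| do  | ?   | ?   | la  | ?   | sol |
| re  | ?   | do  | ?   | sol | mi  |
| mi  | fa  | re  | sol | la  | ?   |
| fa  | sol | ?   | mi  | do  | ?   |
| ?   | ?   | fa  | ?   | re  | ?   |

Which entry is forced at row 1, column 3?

sol

Row 1, column 5: row 1 has {fa} and column 5 has {do, la, re, sol}, leaving only mi.
Row 2, column 3: row 2 has {do, la, sol} and column 3 has {do, re, fa}, leaving only mi.
Row 2, column 2: row 2 has {do, la, mi, sol} and column 2 has {sol, fa}, leaving only re.
Row 2, column 5: row 2 has {do, la, re, mi, sol} and column 5 has {do, la, re, mi, sol}, leaving only fa.
Row 3, column 2: row 3 has {do, re, mi, sol} and column 2 has {re, sol, fa}, leaving only la.
Row 1, column 2: row 1 has {mi, fa} and column 2 has {la, re, sol, fa}, leaving only do.
Row 1, column 4: row 1 has {do, mi, fa} and column 4 has {la, mi, sol}, leaving only re.
Row 3, column 4: row 3 has {do, la, re, mi, sol} and column 4 has {la, re, mi, sol}, leaving only fa.
Row 4, column 6: row 4 has {la, re, mi, sol, fa} and column 6 has {mi, sol, fa}, leaving only do.
Row 5, column 3: row 5 has {do, mi, sol, fa} and column 3 has {do, re, mi, fa}, leaving only la.
Row 1 already has {do, re, mi, fa} and column 3 already has {do, la, re, mi, fa}, so row 1, column 3 must be sol.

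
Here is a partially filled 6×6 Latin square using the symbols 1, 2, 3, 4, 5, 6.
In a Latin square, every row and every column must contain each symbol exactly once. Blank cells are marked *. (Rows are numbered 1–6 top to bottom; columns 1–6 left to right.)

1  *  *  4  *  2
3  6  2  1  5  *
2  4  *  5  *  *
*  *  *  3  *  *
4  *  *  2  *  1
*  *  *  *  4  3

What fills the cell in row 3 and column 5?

1

Row 2, column 6: row 2 has {1, 2, 3, 5, 6} and column 6 has {1, 2, 3}, leaving only 4.
Row 3, column 6: row 3 has {2, 4, 5} and column 6 has {1, 2, 3, 4}, leaving only 6.
Row 4, column 6: row 4 has {3} and column 6 has {1, 2, 3, 4, 6}, leaving only 5.
Row 4, column 1: row 4 has {3, 5} and column 1 has {1, 2, 3, 4}, leaving only 6.
Row 6, column 1: row 6 has {3, 4} and column 1 has {1, 2, 3, 4, 6}, leaving only 5.
Row 6, column 4: row 6 has {3, 4, 5} and column 4 has {1, 2, 3, 4, 5}, leaving only 6.
Row 6, column 3: row 6 has {3, 4, 5, 6} and column 3 has {2}, leaving only 1.
Row 3, column 3: row 3 has {2, 4, 5, 6} and column 3 has {1, 2}, leaving only 3.
Row 3 already has {2, 3, 4, 5, 6} and column 5 already has {4, 5}, so row 3, column 5 must be 1.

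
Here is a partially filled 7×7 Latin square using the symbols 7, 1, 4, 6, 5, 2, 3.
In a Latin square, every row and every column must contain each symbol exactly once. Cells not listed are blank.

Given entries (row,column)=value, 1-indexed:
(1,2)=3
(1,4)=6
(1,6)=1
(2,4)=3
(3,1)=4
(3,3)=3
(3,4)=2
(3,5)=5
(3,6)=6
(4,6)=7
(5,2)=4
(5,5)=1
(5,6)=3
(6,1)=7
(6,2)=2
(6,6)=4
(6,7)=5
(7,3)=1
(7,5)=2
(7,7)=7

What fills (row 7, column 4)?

4

Row 3, column 7: row 3 has {4, 6, 5, 2, 3} and column 7 has {7, 5}, leaving only 1.
Row 3, column 2: row 3 has {1, 4, 6, 5, 2, 3} and column 2 has {4, 2, 3}, leaving only 7.
Row 6, column 3: row 6 has {7, 4, 5, 2} and column 3 has {1, 3}, leaving only 6.
Row 6, column 4: row 6 has {7, 4, 6, 5, 2} and column 4 has {6, 2, 3}, leaving only 1.
Row 6, column 5: row 6 has {7, 1, 4, 6, 5, 2} and column 5 has {1, 5, 2}, leaving only 3.
Row 7, column 6: row 7 has {7, 1, 2} and column 6 has {7, 1, 4, 6, 3}, leaving only 5.
Row 7 already has {7, 1, 5, 2} and column 4 already has {1, 6, 2, 3}, so row 7, column 4 must be 4.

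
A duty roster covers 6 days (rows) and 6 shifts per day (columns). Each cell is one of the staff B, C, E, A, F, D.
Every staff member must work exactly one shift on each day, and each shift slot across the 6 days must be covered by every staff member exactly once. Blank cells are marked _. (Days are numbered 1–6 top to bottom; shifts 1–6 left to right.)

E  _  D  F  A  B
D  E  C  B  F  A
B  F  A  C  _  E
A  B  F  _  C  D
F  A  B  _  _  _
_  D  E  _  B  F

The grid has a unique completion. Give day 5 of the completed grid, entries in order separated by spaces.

F A B D E C

Day 5, shift 6: day 5 has {B, A, F} and shift 6 has {B, E, A, F, D}, leaving only C.
Day 1, shift 2: day 1 has {B, E, A, F, D} and shift 2 has {B, E, A, F, D}, leaving only C.
Day 3, shift 5: day 3 has {B, C, E, A, F} and shift 5 has {B, C, A, F}, leaving only D.
Day 5, shift 5: day 5 has {B, C, A, F} and shift 5 has {B, C, A, F, D}, leaving only E.
Day 5, shift 4: day 5 has {B, C, E, A, F} and shift 4 has {B, C, F}, leaving only D.
So day 5 reads: F A B D E C.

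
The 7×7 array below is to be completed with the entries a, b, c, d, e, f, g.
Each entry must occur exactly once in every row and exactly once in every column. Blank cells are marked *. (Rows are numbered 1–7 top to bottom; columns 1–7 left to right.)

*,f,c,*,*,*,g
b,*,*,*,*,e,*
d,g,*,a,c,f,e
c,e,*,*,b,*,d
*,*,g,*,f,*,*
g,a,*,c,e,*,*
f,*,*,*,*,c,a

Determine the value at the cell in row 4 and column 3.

a

Row 3, column 3: row 3 has {a, c, d, e, f, g} and column 3 has {c, g}, leaving only b.
Row 4, column 3 is narrowed to {a, f}.
If it were f, then row 5, column 6 would be left with no valid symbol.
So row 4, column 3 must be a.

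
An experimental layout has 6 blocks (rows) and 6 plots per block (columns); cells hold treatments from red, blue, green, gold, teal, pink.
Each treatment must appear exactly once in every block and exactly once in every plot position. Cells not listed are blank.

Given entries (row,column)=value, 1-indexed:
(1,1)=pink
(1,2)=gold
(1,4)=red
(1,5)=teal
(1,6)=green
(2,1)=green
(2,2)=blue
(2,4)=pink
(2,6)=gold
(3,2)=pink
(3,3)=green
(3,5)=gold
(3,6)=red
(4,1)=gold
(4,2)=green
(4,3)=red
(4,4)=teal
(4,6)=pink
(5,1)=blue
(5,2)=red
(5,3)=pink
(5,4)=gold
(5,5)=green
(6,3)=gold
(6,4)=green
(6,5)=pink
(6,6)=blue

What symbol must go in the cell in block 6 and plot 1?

red

Block 1, plot 3: block 1 has {red, green, gold, teal, pink} and plot 3 has {red, green, gold, pink}, leaving only blue.
Block 2, plot 3: block 2 has {blue, green, gold, pink} and plot 3 has {red, blue, green, gold, pink}, leaving only teal.
Block 2, plot 5: block 2 has {blue, green, gold, teal, pink} and plot 5 has {green, gold, teal, pink}, leaving only red.
Block 3, plot 1: block 3 has {red, green, gold, pink} and plot 1 has {blue, green, gold, pink}, leaving only teal.
Block 6 already has {blue, green, gold, pink} and plot 1 already has {blue, green, gold, teal, pink}, so block 6, plot 1 must be red.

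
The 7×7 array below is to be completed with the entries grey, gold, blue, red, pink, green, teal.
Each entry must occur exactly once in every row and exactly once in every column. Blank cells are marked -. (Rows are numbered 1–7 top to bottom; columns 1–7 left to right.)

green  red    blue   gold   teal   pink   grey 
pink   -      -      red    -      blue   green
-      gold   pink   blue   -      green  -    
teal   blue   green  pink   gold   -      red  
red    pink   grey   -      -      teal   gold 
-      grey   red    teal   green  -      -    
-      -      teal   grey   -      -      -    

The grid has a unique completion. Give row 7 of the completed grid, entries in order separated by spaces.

Row 7, column 2: row 7 has {grey, teal} and column 2 has {grey, gold, blue, red, pink}, leaving only green.
Row 2, column 2: row 2 has {blue, red, pink, green} and column 2 has {grey, gold, blue, red, pink, green}, leaving only teal.
Row 2, column 3: row 2 has {blue, red, pink, green, teal} and column 3 has {grey, blue, red, pink, green, teal}, leaving only gold.
Row 2, column 5: row 2 has {gold, blue, red, pink, green, teal} and column 5 has {gold, green, teal}, leaving only grey.
Row 3, column 1: row 3 has {gold, blue, pink, green} and column 1 has {red, pink, green, teal}, leaving only grey.
Row 3, column 5: row 3 has {grey, gold, blue, pink, green} and column 5 has {grey, gold, green, teal}, leaving only red.
Row 3, column 7: row 3 has {grey, gold, blue, red, pink, green} and column 7 has {grey, gold, red, green}, leaving only teal.
Row 4, column 6: row 4 has {gold, blue, red, pink, green, teal} and column 6 has {blue, pink, green, teal}, leaving only grey.
Row 5, column 4: row 5 has {grey, gold, red, pink, teal} and column 4 has {grey, gold, blue, red, pink, teal}, leaving only green.
Row 5, column 5: row 5 has {grey, gold, red, pink, green, teal} and column 5 has {grey, gold, red, green, teal}, leaving only blue.
Row 7, column 5: row 7 has {grey, green, teal} and column 5 has {grey, gold, blue, red, green, teal}, leaving only pink.
Row 7, column 7: row 7 has {grey, pink, green, teal} and column 7 has {grey, gold, red, green, teal}, leaving only blue.
Row 7, column 1: row 7 has {grey, blue, pink, green, teal} and column 1 has {grey, red, pink, green, teal}, leaving only gold.
Row 7, column 6: row 7 has {grey, gold, blue, pink, green, teal} and column 6 has {grey, blue, pink, green, teal}, leaving only red.
So row 7 reads: gold green teal grey pink red blue.

gold green teal grey pink red blue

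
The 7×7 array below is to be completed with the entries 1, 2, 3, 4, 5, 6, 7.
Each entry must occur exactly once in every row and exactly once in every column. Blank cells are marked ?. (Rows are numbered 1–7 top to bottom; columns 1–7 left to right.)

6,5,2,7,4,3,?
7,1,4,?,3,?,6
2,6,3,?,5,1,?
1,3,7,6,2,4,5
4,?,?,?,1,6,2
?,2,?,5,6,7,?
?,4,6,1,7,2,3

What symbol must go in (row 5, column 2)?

Row 5 already has {1, 2, 4, 6} and column 2 already has {1, 2, 3, 4, 5, 6}, so row 5, column 2 must be 7.

7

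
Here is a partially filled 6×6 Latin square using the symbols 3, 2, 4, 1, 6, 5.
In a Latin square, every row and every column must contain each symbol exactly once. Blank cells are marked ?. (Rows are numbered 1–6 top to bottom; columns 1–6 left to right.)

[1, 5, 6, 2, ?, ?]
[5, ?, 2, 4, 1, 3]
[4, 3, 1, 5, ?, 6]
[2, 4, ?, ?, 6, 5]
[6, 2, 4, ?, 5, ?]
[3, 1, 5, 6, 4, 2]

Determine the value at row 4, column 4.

Row 1, column 5: row 1 has {2, 1, 6, 5} and column 5 has {4, 1, 6, 5}, leaving only 3.
Row 1, column 6: row 1 has {3, 2, 1, 6, 5} and column 6 has {3, 2, 6, 5}, leaving only 4.
Row 2, column 2: row 2 has {3, 2, 4, 1, 5} and column 2 has {3, 2, 4, 1, 5}, leaving only 6.
Row 3, column 5: row 3 has {3, 4, 1, 6, 5} and column 5 has {3, 4, 1, 6, 5}, leaving only 2.
Row 4, column 3: row 4 has {2, 4, 6, 5} and column 3 has {2, 4, 1, 6, 5}, leaving only 3.
Row 4 already has {3, 2, 4, 6, 5} and column 4 already has {2, 4, 6, 5}, so row 4, column 4 must be 1.

1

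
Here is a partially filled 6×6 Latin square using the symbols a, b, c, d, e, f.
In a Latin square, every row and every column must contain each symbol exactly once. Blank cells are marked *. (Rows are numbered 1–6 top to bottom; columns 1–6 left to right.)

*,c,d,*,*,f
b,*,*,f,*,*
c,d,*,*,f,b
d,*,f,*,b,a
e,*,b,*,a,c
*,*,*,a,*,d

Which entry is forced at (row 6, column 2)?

b

Row 1, column 1: row 1 has {c, d, f} and column 1 has {b, c, d, e}, leaving only a.
Row 1, column 5: row 1 has {a, c, d, f} and column 5 has {a, b, f}, leaving only e.
Row 1, column 4: row 1 has {a, c, d, e, f} and column 4 has {a, f}, leaving only b.
Row 2, column 6: row 2 has {b, f} and column 6 has {a, b, c, d, f}, leaving only e.
Row 2, column 2: row 2 has {b, e, f} and column 2 has {c, d}, leaving only a.
Row 2, column 3: row 2 has {a, b, e, f} and column 3 has {b, d, f}, leaving only c.
Row 2, column 5: row 2 has {a, b, c, e, f} and column 5 has {a, b, e, f}, leaving only d.
Row 3, column 4: row 3 has {b, c, d, f} and column 4 has {a, b, f}, leaving only e.
Row 3, column 3: row 3 has {b, c, d, e, f} and column 3 has {b, c, d, f}, leaving only a.
Row 4, column 2: row 4 has {a, b, d, f} and column 2 has {a, c, d}, leaving only e.
Row 4, column 4: row 4 has {a, b, d, e, f} and column 4 has {a, b, e, f}, leaving only c.
Row 5, column 2: row 5 has {a, b, c, e} and column 2 has {a, c, d, e}, leaving only f.
Row 6 already has {a, d} and column 2 already has {a, c, d, e, f}, so row 6, column 2 must be b.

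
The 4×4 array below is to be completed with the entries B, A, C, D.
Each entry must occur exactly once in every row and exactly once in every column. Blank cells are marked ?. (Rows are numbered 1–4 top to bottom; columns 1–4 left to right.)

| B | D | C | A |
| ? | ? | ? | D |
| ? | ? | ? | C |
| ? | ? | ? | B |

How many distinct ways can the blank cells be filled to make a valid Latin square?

Row 2, column 1: eliminating its row and column leaves {A, C}.
Row 2, column 2: eliminating its row and column leaves {B, A, C}.
Row 2, column 3: eliminating its row and column leaves {B, A}.
Row 3, column 1: eliminating its row and column leaves {A, D}.
Row 3, column 2: eliminating its row and column leaves {B, A}.
Row 3, column 3: eliminating its row and column leaves {B, A, D}.
Row 4, column 1: eliminating its row and column leaves {A, C, D}.
Row 4, column 2: eliminating its row and column leaves {A, C}.
Row 4, column 3: eliminating its row and column leaves {A, D}.
Enumerating the assignments across these blanks that avoid any row or column repeat gives 4 completions.

4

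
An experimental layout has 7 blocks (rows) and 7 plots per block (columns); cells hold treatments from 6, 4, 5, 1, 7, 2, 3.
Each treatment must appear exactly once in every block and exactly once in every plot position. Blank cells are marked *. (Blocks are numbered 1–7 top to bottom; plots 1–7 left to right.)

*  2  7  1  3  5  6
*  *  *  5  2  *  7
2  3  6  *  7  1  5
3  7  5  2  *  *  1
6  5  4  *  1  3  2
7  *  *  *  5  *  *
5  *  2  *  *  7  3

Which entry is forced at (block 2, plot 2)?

4

Block 1, plot 1: block 1 has {6, 5, 1, 7, 2, 3} and plot 1 has {6, 5, 7, 2, 3}, leaving only 4.
Block 2, plot 1: block 2 has {5, 7, 2} and plot 1 has {6, 4, 5, 7, 2, 3}, leaving only 1.
Block 2, plot 3: block 2 has {5, 1, 7, 2} and plot 3 has {6, 4, 5, 7, 2}, leaving only 3.
Block 3, plot 4: block 3 has {6, 5, 1, 7, 2, 3} and plot 4 has {5, 1, 2}, leaving only 4.
Block 5, plot 4: block 5 has {6, 4, 5, 1, 2, 3} and plot 4 has {4, 5, 1, 2}, leaving only 7.
Block 6, plot 3: block 6 has {5, 7} and plot 3 has {6, 4, 5, 7, 2, 3}, leaving only 1.
Block 6, plot 7: block 6 has {5, 1, 7} and plot 7 has {6, 5, 1, 7, 2, 3}, leaving only 4.
Block 6, plot 2: block 6 has {4, 5, 1, 7} and plot 2 has {5, 7, 2, 3}, leaving only 6.
Block 2 already has {5, 1, 7, 2, 3} and plot 2 already has {6, 5, 7, 2, 3}, so block 2, plot 2 must be 4.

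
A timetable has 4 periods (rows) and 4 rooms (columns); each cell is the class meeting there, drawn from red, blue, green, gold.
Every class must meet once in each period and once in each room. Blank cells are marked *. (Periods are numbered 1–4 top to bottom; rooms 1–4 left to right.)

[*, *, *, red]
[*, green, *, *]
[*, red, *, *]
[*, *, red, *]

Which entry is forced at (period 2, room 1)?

red

Period 2, room 1 is narrowed to {red, blue, gold}.
If it were blue, then period 2, room 4 would be left with no valid symbol.
If it were gold, then period 2, room 4 would be left with no valid symbol.
So period 2, room 1 must be red.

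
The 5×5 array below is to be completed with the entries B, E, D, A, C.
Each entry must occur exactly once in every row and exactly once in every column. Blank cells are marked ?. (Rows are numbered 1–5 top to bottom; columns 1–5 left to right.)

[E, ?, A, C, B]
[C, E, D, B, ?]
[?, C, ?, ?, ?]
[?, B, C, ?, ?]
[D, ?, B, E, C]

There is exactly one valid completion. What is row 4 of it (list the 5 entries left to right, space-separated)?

Row 4, column 1: row 4 has {B, C} and column 1 has {E, D, C}, leaving only A.
Row 4, column 4: row 4 has {B, A, C} and column 4 has {B, E, C}, leaving only D.
Row 4, column 5: row 4 has {B, D, A, C} and column 5 has {B, C}, leaving only E.
So row 4 reads: A B C D E.

A B C D E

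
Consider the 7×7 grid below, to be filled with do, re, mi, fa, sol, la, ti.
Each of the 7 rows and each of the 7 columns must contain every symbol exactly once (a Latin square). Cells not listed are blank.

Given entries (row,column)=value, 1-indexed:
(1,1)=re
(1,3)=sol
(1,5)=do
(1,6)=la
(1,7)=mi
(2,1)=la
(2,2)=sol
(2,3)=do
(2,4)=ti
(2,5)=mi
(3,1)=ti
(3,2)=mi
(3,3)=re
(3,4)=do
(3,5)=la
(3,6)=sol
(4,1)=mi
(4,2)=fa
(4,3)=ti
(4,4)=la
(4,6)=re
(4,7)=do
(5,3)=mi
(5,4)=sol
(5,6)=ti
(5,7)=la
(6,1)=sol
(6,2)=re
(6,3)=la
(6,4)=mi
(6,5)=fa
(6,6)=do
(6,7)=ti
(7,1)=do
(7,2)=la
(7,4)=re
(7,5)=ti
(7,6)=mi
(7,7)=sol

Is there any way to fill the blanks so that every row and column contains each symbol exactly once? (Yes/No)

Yes

No row or column among the givens repeats a symbol, and propagating forced cells runs into no contradiction.
One valid completion exists (for instance, re ti sol fa do la mi / la sol do ti mi fa re / ti mi re do la sol fa / mi fa ti la sol re do / fa do mi sol re ti la / sol re la mi fa do ti / do la fa re ti mi sol).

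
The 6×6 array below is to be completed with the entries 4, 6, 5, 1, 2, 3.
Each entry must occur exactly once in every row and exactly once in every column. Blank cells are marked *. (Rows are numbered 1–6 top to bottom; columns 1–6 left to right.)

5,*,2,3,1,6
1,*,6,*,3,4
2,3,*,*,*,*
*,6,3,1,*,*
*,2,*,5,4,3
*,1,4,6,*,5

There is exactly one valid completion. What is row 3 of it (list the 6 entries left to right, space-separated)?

Row 3, column 4: row 3 has {2, 3} and column 4 has {6, 5, 1, 3}, leaving only 4.
Row 3, column 6: row 3 has {4, 2, 3} and column 6 has {4, 6, 5, 3}, leaving only 1.
Row 3, column 3: row 3 has {4, 1, 2, 3} and column 3 has {4, 6, 2, 3}, leaving only 5.
Row 3, column 5: row 3 has {4, 5, 1, 2, 3} and column 5 has {4, 1, 3}, leaving only 6.
So row 3 reads: 2 3 5 4 6 1.

2 3 5 4 6 1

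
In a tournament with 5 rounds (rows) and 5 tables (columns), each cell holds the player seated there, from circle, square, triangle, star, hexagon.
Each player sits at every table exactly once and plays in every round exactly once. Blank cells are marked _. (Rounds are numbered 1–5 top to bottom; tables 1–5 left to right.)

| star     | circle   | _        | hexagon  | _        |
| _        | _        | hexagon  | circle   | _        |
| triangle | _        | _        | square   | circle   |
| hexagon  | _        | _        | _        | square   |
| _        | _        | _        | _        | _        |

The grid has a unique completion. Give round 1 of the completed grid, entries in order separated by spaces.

star circle square hexagon triangle

Round 1, table 5: round 1 has {circle, star, hexagon} and table 5 has {circle, square}, leaving only triangle.
Round 1, table 3: round 1 has {circle, triangle, star, hexagon} and table 3 has {hexagon}, leaving only square.
So round 1 reads: star circle square hexagon triangle.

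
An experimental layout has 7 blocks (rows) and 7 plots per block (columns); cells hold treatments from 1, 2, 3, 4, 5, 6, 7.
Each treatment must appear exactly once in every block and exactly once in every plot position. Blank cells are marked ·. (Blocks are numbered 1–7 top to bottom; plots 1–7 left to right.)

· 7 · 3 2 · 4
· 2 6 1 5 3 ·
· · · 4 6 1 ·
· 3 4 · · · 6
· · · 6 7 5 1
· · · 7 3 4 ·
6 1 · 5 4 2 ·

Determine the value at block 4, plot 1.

5

Block 1, plot 6: block 1 has {2, 3, 4, 7} and plot 6 has {1, 2, 3, 4, 5}, leaving only 6.
Block 2, plot 7: block 2 has {1, 2, 3, 5, 6} and plot 7 has {1, 4, 6}, leaving only 7.
Block 2, plot 1: block 2 has {1, 2, 3, 5, 6, 7} and plot 1 has {6}, leaving only 4.
Block 3, plot 2: block 3 has {1, 4, 6} and plot 2 has {1, 2, 3, 7}, leaving only 5.
Block 4, plot 4: block 4 has {3, 4, 6} and plot 4 has {1, 3, 4, 5, 6, 7}, leaving only 2.
Block 4, plot 5: block 4 has {2, 3, 4, 6} and plot 5 has {2, 3, 4, 5, 6, 7}, leaving only 1.
Block 4, plot 6: block 4 has {1, 2, 3, 4, 6} and plot 6 has {1, 2, 3, 4, 5, 6}, leaving only 7.
Block 4 already has {1, 2, 3, 4, 6, 7} and plot 1 already has {4, 6}, so block 4, plot 1 must be 5.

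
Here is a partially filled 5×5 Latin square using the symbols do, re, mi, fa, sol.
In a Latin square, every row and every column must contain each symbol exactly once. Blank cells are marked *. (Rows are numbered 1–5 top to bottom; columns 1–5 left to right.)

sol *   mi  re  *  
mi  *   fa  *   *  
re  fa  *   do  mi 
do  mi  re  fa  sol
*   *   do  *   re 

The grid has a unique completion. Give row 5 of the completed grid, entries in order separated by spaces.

Row 5, column 1: row 5 has {do, re} and column 1 has {do, re, mi, sol}, leaving only fa.
Row 5, column 2: row 5 has {do, re, fa} and column 2 has {mi, fa}, leaving only sol.
Row 5, column 4: row 5 has {do, re, fa, sol} and column 4 has {do, re, fa}, leaving only mi.
So row 5 reads: fa sol do mi re.

fa sol do mi re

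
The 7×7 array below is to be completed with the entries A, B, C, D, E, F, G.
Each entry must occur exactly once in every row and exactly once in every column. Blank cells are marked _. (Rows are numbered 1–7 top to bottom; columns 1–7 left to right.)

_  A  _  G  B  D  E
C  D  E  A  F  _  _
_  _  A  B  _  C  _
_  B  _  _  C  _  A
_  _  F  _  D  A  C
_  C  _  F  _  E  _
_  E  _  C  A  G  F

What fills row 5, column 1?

Row 1, column 1: row 1 has {A, B, D, E, G} and column 1 has {C}, leaving only F.
Row 1, column 3: row 1 has {A, B, D, E, F, G} and column 3 has {A, E, F}, leaving only C.
Row 2, column 6: row 2 has {A, C, D, E, F} and column 6 has {A, C, D, E, G}, leaving only B.
Row 2, column 7: row 2 has {A, B, C, D, E, F} and column 7 has {A, C, E, F}, leaving only G.
Row 3, column 7: row 3 has {A, B, C} and column 7 has {A, C, E, F, G}, leaving only D.
Row 4, column 6: row 4 has {A, B, C} and column 6 has {A, B, C, D, E, G}, leaving only F.
Row 5, column 2: row 5 has {A, C, D, F} and column 2 has {A, B, C, D, E}, leaving only G.
Row 3, column 2: row 3 has {A, B, C, D} and column 2 has {A, B, C, D, E, G}, leaving only F.
Row 5, column 4: row 5 has {A, C, D, F, G} and column 4 has {A, B, C, F, G}, leaving only E.
Row 5 already has {A, C, D, E, F, G} and column 1 already has {C, F}, so row 5, column 1 must be B.

B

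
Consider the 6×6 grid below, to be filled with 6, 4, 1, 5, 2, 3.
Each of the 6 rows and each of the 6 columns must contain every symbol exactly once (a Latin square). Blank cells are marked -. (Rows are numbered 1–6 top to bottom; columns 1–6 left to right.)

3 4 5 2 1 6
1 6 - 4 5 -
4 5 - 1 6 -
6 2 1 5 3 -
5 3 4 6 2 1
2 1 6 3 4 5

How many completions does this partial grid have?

Row 2, column 3: eliminating its row and column leaves {2, 3}.
Row 2, column 6: eliminating its row and column leaves {2, 3}.
Row 3, column 3: eliminating its row and column leaves {2, 3}.
Row 3, column 6: eliminating its row and column leaves {2, 3}.
Row 4, column 6: eliminating its row and column leaves {4}.
Enumerating the assignments across these blanks that avoid any row or column repeat gives 2 completions.

2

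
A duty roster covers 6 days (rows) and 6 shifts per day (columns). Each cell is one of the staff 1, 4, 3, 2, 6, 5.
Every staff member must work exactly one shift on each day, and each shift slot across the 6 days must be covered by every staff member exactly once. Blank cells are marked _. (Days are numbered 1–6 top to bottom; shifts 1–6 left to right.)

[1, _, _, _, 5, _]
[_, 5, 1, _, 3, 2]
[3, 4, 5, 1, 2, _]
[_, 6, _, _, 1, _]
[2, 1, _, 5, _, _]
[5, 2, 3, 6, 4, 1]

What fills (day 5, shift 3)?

Day 1, shift 2: day 1 has {1, 5} and shift 2 has {1, 4, 2, 6, 5}, leaving only 3.
Day 2, shift 4: day 2 has {1, 3, 2, 5} and shift 4 has {1, 6, 5}, leaving only 4.
Day 1, shift 4: day 1 has {1, 3, 5} and shift 4 has {1, 4, 6, 5}, leaving only 2.
Day 2, shift 1: day 2 has {1, 4, 3, 2, 5} and shift 1 has {1, 3, 2, 5}, leaving only 6.
Day 3, shift 6: day 3 has {1, 4, 3, 2, 5} and shift 6 has {1, 2}, leaving only 6.
Day 1, shift 6: day 1 has {1, 3, 2, 5} and shift 6 has {1, 2, 6}, leaving only 4.
Day 1, shift 3: day 1 has {1, 4, 3, 2, 5} and shift 3 has {1, 3, 5}, leaving only 6.
Day 5 already has {1, 2, 5} and shift 3 already has {1, 3, 6, 5}, so day 5, shift 3 must be 4.

4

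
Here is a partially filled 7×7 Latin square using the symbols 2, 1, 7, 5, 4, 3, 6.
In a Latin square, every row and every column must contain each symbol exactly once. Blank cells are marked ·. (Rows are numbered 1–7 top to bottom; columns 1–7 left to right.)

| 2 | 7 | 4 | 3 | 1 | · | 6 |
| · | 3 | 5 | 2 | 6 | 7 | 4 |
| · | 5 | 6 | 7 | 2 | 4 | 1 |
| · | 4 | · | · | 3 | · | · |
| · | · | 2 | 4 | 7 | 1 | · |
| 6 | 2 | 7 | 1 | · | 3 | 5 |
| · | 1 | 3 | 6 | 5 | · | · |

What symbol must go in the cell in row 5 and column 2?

6

Row 5 already has {2, 1, 7, 4} and column 2 already has {2, 1, 7, 5, 4, 3}, so row 5, column 2 must be 6.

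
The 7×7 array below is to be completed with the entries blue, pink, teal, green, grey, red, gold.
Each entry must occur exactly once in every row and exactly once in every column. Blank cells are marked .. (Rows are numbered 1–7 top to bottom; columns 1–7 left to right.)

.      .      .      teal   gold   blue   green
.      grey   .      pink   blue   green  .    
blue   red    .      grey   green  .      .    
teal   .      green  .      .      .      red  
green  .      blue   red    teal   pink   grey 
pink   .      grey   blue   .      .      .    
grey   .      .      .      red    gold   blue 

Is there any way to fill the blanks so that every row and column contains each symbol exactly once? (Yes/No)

No

Row 6, column 5: row 6 together with column 5 already contain {blue, pink, teal, green, grey, red, gold} — every symbol — so nothing can go there. The grid has no valid completion.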